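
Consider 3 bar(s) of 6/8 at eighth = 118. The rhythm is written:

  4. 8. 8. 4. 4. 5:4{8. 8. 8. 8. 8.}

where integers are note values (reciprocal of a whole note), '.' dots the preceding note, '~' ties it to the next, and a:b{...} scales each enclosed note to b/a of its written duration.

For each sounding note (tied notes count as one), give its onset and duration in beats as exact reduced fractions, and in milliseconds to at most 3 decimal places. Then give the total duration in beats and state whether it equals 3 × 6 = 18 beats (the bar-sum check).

1) 0.0ms=0b +1525.424ms=3b
2) 1525.424ms=3b +762.712ms=3/2b
3) 2288.136ms=9/2b +762.712ms=3/2b
4) 3050.847ms=6b +1525.424ms=3b
5) 4576.271ms=9b +1525.424ms=3b
6) 6101.695ms=12b +610.169ms=6/5b
7) 6711.864ms=66/5b +610.169ms=6/5b
8) 7322.034ms=72/5b +610.169ms=6/5b
9) 7932.203ms=78/5b +610.169ms=6/5b
10) 8542.373ms=84/5b +610.169ms=6/5b
Σ=18b of 18 (118bpm 6/8) — PASS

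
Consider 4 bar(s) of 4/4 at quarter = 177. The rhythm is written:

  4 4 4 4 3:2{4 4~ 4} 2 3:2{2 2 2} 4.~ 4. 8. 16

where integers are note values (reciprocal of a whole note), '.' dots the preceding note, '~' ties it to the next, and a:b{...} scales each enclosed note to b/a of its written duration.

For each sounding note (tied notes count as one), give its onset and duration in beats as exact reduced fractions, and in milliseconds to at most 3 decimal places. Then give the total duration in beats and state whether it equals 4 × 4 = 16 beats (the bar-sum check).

1) 0.0ms=0b +338.983ms=1b
2) 338.983ms=1b +338.983ms=1b
3) 677.966ms=2b +338.983ms=1b
4) 1016.949ms=3b +338.983ms=1b
5) 1355.932ms=4b +225.989ms=2/3b
6) 1581.921ms=14/3b +451.977ms=4/3b
7) 2033.898ms=6b +677.966ms=2b
8) 2711.864ms=8b +451.977ms=4/3b
9) 3163.842ms=28/3b +451.977ms=4/3b
10) 3615.819ms=32/3b +451.977ms=4/3b
11) 4067.797ms=12b +1016.949ms=3b
12) 5084.746ms=15b +254.237ms=3/4b
13) 5338.983ms=63/4b +84.746ms=1/4b
Σ=16b of 16 (177bpm 4/4) — PASS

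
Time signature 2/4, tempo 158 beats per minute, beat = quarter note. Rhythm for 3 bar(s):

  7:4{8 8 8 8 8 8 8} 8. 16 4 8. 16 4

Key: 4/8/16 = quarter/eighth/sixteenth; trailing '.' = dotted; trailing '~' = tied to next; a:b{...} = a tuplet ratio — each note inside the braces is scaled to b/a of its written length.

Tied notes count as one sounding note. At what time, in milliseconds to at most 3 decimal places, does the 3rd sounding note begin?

1. 0.0ms @ 0 + 108.499ms (2/7)
2. 108.499ms @ 2/7 + 108.499ms (2/7)
3. 216.998ms @ 4/7 + 108.499ms (2/7)
4. 325.497ms @ 6/7 + 108.499ms (2/7)
5. 433.996ms @ 8/7 + 108.499ms (2/7)
6. 542.495ms @ 10/7 + 108.499ms (2/7)
7. 650.995ms @ 12/7 + 108.499ms (2/7)
8. 759.494ms @ 2 + 284.81ms (3/4)
9. 1044.304ms @ 11/4 + 94.937ms (1/4)
10. 1139.241ms @ 3 + 379.747ms (1)
11. 1518.987ms @ 4 + 284.81ms (3/4)
12. 1803.797ms @ 19/4 + 94.937ms (1/4)
13. 1898.734ms @ 5 + 379.747ms (1)

note 3 onset = 4/7b = 216.998ms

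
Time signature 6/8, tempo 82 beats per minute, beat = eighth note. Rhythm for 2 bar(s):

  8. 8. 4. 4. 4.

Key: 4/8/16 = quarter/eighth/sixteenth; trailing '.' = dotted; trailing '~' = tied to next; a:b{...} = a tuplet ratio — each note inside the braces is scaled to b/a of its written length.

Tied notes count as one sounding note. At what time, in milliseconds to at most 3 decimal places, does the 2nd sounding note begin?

1. 0.0ms @ 0 + 1097.561ms (3/2)
2. 1097.561ms @ 3/2 + 1097.561ms (3/2)
3. 2195.122ms @ 3 + 2195.122ms (3)
4. 4390.244ms @ 6 + 2195.122ms (3)
5. 6585.366ms @ 9 + 2195.122ms (3)

note 2 onset = 3/2b = 1097.561ms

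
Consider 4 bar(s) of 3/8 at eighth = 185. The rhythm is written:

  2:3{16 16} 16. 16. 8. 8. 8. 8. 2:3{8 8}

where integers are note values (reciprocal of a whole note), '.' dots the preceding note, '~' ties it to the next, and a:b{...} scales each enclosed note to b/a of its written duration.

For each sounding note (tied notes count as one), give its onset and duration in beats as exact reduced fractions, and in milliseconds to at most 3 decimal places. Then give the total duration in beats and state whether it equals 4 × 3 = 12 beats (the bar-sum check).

1) 0.0ms=0b +243.243ms=3/4b
2) 243.243ms=3/4b +243.243ms=3/4b
3) 486.486ms=3/2b +243.243ms=3/4b
4) 729.73ms=9/4b +243.243ms=3/4b
5) 972.973ms=3b +486.486ms=3/2b
6) 1459.459ms=9/2b +486.486ms=3/2b
7) 1945.946ms=6b +486.486ms=3/2b
8) 2432.432ms=15/2b +486.486ms=3/2b
9) 2918.919ms=9b +486.486ms=3/2b
10) 3405.405ms=21/2b +486.486ms=3/2b
Σ=12b of 12 (185bpm 3/8) — PASS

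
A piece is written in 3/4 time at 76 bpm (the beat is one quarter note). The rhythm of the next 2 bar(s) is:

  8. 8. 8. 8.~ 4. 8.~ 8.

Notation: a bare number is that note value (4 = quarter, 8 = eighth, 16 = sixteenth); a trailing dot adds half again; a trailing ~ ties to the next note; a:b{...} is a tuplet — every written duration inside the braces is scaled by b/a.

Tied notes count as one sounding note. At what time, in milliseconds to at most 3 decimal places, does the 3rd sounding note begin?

1. 0.0ms @ 0 + 592.105ms (3/4)
2. 592.105ms @ 3/4 + 592.105ms (3/4)
3. 1184.211ms @ 3/2 + 592.105ms (3/4)
4. 1776.316ms @ 9/4 + 1776.316ms (9/4)
5. 3552.632ms @ 9/2 + 1184.211ms (3/2)

note 3 onset = 3/2b = 1184.211ms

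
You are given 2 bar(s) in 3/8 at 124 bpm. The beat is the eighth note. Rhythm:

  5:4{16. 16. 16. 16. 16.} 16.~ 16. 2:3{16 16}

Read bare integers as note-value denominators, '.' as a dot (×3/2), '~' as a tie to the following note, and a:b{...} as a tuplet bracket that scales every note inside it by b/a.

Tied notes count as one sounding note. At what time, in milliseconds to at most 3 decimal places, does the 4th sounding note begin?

note 4 onset = 9/5b = 870.968ms

1. 0.0ms @ 0 + 290.323ms (3/5)
2. 290.323ms @ 3/5 + 290.323ms (3/5)
3. 580.645ms @ 6/5 + 290.323ms (3/5)
4. 870.968ms @ 9/5 + 290.323ms (3/5)
5. 1161.29ms @ 12/5 + 290.323ms (3/5)
6. 1451.613ms @ 3 + 725.806ms (3/2)
7. 2177.419ms @ 9/2 + 362.903ms (3/4)
8. 2540.323ms @ 21/4 + 362.903ms (3/4)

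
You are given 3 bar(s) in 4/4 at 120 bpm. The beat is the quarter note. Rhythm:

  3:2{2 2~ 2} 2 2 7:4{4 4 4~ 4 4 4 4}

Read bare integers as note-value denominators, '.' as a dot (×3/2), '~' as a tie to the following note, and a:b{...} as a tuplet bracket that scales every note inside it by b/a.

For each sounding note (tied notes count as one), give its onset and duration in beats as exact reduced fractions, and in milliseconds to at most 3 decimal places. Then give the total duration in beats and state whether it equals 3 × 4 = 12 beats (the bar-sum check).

1) 0.0ms=0b +666.667ms=4/3b
2) 666.667ms=4/3b +1333.333ms=8/3b
3) 2000.0ms=4b +1000.0ms=2b
4) 3000.0ms=6b +1000.0ms=2b
5) 4000.0ms=8b +285.714ms=4/7b
6) 4285.714ms=60/7b +285.714ms=4/7b
7) 4571.429ms=64/7b +571.429ms=8/7b
8) 5142.857ms=72/7b +285.714ms=4/7b
9) 5428.571ms=76/7b +285.714ms=4/7b
10) 5714.286ms=80/7b +285.714ms=4/7b
Σ=12b of 12 (120bpm 4/4) — PASS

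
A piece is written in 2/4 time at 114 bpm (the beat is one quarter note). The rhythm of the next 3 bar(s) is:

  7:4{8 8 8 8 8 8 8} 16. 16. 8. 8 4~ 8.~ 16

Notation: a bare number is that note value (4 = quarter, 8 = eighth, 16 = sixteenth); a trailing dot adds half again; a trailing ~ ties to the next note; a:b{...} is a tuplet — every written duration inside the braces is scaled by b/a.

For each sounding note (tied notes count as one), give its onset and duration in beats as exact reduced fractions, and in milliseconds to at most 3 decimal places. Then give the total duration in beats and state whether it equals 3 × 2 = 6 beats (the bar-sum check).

1) 0.0ms=0b +150.376ms=2/7b
2) 150.376ms=2/7b +150.376ms=2/7b
3) 300.752ms=4/7b +150.376ms=2/7b
4) 451.128ms=6/7b +150.376ms=2/7b
5) 601.504ms=8/7b +150.376ms=2/7b
6) 751.88ms=10/7b +150.376ms=2/7b
7) 902.256ms=12/7b +150.376ms=2/7b
8) 1052.632ms=2b +197.368ms=3/8b
9) 1250.0ms=19/8b +197.368ms=3/8b
10) 1447.368ms=11/4b +394.737ms=3/4b
11) 1842.105ms=7/2b +263.158ms=1/2b
12) 2105.263ms=4b +1052.632ms=2b
Σ=6b of 6 (114bpm 2/4) — PASS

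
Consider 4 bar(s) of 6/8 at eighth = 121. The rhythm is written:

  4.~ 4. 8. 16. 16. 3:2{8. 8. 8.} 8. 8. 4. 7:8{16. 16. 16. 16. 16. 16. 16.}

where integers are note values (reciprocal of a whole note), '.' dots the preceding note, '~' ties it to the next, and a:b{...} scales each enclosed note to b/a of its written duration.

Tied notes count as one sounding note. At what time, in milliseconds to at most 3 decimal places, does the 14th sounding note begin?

1. 0.0ms @ 0 + 2975.207ms (6)
2. 2975.207ms @ 6 + 743.802ms (3/2)
3. 3719.008ms @ 15/2 + 371.901ms (3/4)
4. 4090.909ms @ 33/4 + 371.901ms (3/4)
5. 4462.81ms @ 9 + 495.868ms (1)
6. 4958.678ms @ 10 + 495.868ms (1)
7. 5454.545ms @ 11 + 495.868ms (1)
8. 5950.413ms @ 12 + 743.802ms (3/2)
9. 6694.215ms @ 27/2 + 743.802ms (3/2)
10. 7438.017ms @ 15 + 1487.603ms (3)
11. 8925.62ms @ 18 + 425.03ms (6/7)
12. 9350.649ms @ 132/7 + 425.03ms (6/7)
13. 9775.679ms @ 138/7 + 425.03ms (6/7)
14. 10200.708ms @ 144/7 + 425.03ms (6/7)
15. 10625.738ms @ 150/7 + 425.03ms (6/7)
16. 11050.767ms @ 156/7 + 425.03ms (6/7)
17. 11475.797ms @ 162/7 + 425.03ms (6/7)

note 14 onset = 144/7b = 10200.708ms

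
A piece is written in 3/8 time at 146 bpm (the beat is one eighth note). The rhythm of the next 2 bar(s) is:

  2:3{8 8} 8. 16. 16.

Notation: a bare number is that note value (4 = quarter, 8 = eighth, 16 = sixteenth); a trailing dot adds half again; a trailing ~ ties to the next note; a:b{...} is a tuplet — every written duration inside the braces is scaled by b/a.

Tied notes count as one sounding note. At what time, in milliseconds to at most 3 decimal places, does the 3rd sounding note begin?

1. 0.0ms @ 0 + 616.438ms (3/2)
2. 616.438ms @ 3/2 + 616.438ms (3/2)
3. 1232.877ms @ 3 + 616.438ms (3/2)
4. 1849.315ms @ 9/2 + 308.219ms (3/4)
5. 2157.534ms @ 21/4 + 308.219ms (3/4)

note 3 onset = 3b = 1232.877ms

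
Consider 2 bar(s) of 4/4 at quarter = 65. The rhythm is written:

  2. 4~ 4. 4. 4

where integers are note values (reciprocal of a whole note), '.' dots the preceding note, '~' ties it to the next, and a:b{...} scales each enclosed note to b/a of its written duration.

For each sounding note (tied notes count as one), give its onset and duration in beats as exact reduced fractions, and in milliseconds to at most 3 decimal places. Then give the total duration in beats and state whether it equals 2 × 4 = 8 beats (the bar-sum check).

1) 0.0ms=0b +2769.231ms=3b
2) 2769.231ms=3b +2307.692ms=5/2b
3) 5076.923ms=11/2b +1384.615ms=3/2b
4) 6461.538ms=7b +923.077ms=1b
Σ=8b of 8 (65bpm 4/4) — PASS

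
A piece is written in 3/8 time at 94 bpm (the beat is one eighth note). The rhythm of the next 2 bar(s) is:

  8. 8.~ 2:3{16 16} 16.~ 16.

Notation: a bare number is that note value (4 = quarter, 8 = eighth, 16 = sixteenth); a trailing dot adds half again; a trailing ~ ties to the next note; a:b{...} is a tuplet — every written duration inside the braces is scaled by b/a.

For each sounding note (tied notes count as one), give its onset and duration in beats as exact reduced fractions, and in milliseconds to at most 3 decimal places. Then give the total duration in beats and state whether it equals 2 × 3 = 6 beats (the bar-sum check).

1) 0.0ms=0b +957.447ms=3/2b
2) 957.447ms=3/2b +1436.17ms=9/4b
3) 2393.617ms=15/4b +478.723ms=3/4b
4) 2872.34ms=9/2b +957.447ms=3/2b
Σ=6b of 6 (94bpm 3/8) — PASS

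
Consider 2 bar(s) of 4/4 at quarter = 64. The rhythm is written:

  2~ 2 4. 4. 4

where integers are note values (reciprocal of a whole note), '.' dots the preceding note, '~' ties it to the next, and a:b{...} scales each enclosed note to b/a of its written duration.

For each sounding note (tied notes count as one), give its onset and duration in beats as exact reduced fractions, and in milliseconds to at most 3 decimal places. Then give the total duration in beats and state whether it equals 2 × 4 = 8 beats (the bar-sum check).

1) 0.0ms=0b +3750.0ms=4b
2) 3750.0ms=4b +1406.25ms=3/2b
3) 5156.25ms=11/2b +1406.25ms=3/2b
4) 6562.5ms=7b +937.5ms=1b
Σ=8b of 8 (64bpm 4/4) — PASS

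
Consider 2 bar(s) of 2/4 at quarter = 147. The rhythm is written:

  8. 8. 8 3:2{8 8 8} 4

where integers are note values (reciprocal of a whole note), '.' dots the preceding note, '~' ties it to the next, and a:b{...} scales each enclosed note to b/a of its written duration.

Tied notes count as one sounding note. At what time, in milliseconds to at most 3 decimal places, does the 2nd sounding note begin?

note 2 onset = 3/4b = 306.122ms

1. 0.0ms @ 0 + 306.122ms (3/4)
2. 306.122ms @ 3/4 + 306.122ms (3/4)
3. 612.245ms @ 3/2 + 204.082ms (1/2)
4. 816.327ms @ 2 + 136.054ms (1/3)
5. 952.381ms @ 7/3 + 136.054ms (1/3)
6. 1088.435ms @ 8/3 + 136.054ms (1/3)
7. 1224.49ms @ 3 + 408.163ms (1)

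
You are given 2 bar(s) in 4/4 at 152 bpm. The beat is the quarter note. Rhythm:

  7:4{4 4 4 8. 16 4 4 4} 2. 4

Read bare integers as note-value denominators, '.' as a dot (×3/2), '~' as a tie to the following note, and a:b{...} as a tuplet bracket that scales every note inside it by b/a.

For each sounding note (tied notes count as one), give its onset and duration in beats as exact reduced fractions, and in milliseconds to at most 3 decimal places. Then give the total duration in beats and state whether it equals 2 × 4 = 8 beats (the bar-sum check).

1) 0.0ms=0b +225.564ms=4/7b
2) 225.564ms=4/7b +225.564ms=4/7b
3) 451.128ms=8/7b +225.564ms=4/7b
4) 676.692ms=12/7b +169.173ms=3/7b
5) 845.865ms=15/7b +56.391ms=1/7b
6) 902.256ms=16/7b +225.564ms=4/7b
7) 1127.82ms=20/7b +225.564ms=4/7b
8) 1353.383ms=24/7b +225.564ms=4/7b
9) 1578.947ms=4b +1184.211ms=3b
10) 2763.158ms=7b +394.737ms=1b
Σ=8b of 8 (152bpm 4/4) — PASS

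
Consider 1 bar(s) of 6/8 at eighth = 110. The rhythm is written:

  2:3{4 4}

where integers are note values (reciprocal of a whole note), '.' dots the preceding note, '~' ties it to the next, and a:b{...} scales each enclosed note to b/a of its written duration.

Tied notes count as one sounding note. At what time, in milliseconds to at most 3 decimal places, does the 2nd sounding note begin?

note 2 onset = 3b = 1636.364ms

1. 0.0ms @ 0 + 1636.364ms (3)
2. 1636.364ms @ 3 + 1636.364ms (3)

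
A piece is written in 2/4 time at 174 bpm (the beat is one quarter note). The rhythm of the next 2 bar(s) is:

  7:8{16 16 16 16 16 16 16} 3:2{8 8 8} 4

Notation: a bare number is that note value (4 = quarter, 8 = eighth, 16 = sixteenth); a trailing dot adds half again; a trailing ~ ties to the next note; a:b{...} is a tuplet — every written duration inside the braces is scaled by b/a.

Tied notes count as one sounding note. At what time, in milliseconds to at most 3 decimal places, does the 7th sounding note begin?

note 7 onset = 12/7b = 591.133ms

1. 0.0ms @ 0 + 98.522ms (2/7)
2. 98.522ms @ 2/7 + 98.522ms (2/7)
3. 197.044ms @ 4/7 + 98.522ms (2/7)
4. 295.567ms @ 6/7 + 98.522ms (2/7)
5. 394.089ms @ 8/7 + 98.522ms (2/7)
6. 492.611ms @ 10/7 + 98.522ms (2/7)
7. 591.133ms @ 12/7 + 98.522ms (2/7)
8. 689.655ms @ 2 + 114.943ms (1/3)
9. 804.598ms @ 7/3 + 114.943ms (1/3)
10. 919.54ms @ 8/3 + 114.943ms (1/3)
11. 1034.483ms @ 3 + 344.828ms (1)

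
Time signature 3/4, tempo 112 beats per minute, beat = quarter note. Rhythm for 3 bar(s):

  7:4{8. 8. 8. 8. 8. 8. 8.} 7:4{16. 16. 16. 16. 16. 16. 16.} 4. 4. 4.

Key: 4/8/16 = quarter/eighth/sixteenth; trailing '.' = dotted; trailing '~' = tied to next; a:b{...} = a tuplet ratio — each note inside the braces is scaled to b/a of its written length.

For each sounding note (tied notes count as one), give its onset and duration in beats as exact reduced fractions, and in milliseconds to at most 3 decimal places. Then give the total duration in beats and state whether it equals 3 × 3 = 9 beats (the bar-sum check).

1) 0.0ms=0b +229.592ms=3/7b
2) 229.592ms=3/7b +229.592ms=3/7b
3) 459.184ms=6/7b +229.592ms=3/7b
4) 688.776ms=9/7b +229.592ms=3/7b
5) 918.367ms=12/7b +229.592ms=3/7b
6) 1147.959ms=15/7b +229.592ms=3/7b
7) 1377.551ms=18/7b +229.592ms=3/7b
8) 1607.143ms=3b +114.796ms=3/14b
9) 1721.939ms=45/14b +114.796ms=3/14b
10) 1836.735ms=24/7b +114.796ms=3/14b
11) 1951.531ms=51/14b +114.796ms=3/14b
12) 2066.327ms=27/7b +114.796ms=3/14b
13) 2181.122ms=57/14b +114.796ms=3/14b
14) 2295.918ms=30/7b +114.796ms=3/14b
15) 2410.714ms=9/2b +803.571ms=3/2b
16) 3214.286ms=6b +803.571ms=3/2b
17) 4017.857ms=15/2b +803.571ms=3/2b
Σ=9b of 9 (112bpm 3/4) — PASS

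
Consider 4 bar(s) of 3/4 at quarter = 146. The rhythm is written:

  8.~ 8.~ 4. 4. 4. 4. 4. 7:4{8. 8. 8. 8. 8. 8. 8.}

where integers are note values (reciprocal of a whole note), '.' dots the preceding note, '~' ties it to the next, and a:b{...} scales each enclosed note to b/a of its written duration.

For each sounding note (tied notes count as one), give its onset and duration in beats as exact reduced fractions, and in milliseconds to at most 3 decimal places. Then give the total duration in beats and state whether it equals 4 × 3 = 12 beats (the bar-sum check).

1) 0.0ms=0b +1232.877ms=3b
2) 1232.877ms=3b +616.438ms=3/2b
3) 1849.315ms=9/2b +616.438ms=3/2b
4) 2465.753ms=6b +616.438ms=3/2b
5) 3082.192ms=15/2b +616.438ms=3/2b
6) 3698.63ms=9b +176.125ms=3/7b
7) 3874.755ms=66/7b +176.125ms=3/7b
8) 4050.881ms=69/7b +176.125ms=3/7b
9) 4227.006ms=72/7b +176.125ms=3/7b
10) 4403.131ms=75/7b +176.125ms=3/7b
11) 4579.256ms=78/7b +176.125ms=3/7b
12) 4755.382ms=81/7b +176.125ms=3/7b
Σ=12b of 12 (146bpm 3/4) — PASS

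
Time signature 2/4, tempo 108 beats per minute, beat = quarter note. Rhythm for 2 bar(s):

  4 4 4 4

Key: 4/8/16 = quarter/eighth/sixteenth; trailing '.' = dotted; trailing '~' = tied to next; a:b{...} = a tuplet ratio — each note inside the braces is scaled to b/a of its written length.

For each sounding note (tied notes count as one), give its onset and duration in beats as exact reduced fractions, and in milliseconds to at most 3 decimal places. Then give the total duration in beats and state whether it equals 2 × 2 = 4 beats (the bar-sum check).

1) 0.0ms=0b +555.556ms=1b
2) 555.556ms=1b +555.556ms=1b
3) 1111.111ms=2b +555.556ms=1b
4) 1666.667ms=3b +555.556ms=1b
Σ=4b of 4 (108bpm 2/4) — PASS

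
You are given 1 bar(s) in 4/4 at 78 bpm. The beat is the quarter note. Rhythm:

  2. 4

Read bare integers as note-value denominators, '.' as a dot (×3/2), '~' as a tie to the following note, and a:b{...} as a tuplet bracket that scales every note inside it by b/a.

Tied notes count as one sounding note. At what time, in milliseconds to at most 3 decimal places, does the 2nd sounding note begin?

note 2 onset = 3b = 2307.692ms

1. 0.0ms @ 0 + 2307.692ms (3)
2. 2307.692ms @ 3 + 769.231ms (1)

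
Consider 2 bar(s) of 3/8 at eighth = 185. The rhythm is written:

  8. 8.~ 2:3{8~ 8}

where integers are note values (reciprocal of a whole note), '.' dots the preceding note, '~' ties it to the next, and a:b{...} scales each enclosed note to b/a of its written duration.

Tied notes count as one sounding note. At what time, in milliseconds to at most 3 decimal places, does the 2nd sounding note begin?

note 2 onset = 3/2b = 486.486ms

1. 0.0ms @ 0 + 486.486ms (3/2)
2. 486.486ms @ 3/2 + 1459.459ms (9/2)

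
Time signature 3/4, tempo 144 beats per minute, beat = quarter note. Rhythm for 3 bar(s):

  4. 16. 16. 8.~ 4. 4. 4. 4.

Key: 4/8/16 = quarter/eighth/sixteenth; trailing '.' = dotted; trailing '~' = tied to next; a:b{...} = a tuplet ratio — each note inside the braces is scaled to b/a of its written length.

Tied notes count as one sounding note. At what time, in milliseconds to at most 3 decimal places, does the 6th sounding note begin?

note 6 onset = 6b = 2500.0ms

1. 0.0ms @ 0 + 625.0ms (3/2)
2. 625.0ms @ 3/2 + 156.25ms (3/8)
3. 781.25ms @ 15/8 + 156.25ms (3/8)
4. 937.5ms @ 9/4 + 937.5ms (9/4)
5. 1875.0ms @ 9/2 + 625.0ms (3/2)
6. 2500.0ms @ 6 + 625.0ms (3/2)
7. 3125.0ms @ 15/2 + 625.0ms (3/2)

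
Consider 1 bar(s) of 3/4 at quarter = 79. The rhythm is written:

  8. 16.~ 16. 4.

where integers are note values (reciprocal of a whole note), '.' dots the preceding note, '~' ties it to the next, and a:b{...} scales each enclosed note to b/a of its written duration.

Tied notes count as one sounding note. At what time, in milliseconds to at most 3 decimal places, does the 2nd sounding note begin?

1. 0.0ms @ 0 + 569.62ms (3/4)
2. 569.62ms @ 3/4 + 569.62ms (3/4)
3. 1139.241ms @ 3/2 + 1139.241ms (3/2)

note 2 onset = 3/4b = 569.62ms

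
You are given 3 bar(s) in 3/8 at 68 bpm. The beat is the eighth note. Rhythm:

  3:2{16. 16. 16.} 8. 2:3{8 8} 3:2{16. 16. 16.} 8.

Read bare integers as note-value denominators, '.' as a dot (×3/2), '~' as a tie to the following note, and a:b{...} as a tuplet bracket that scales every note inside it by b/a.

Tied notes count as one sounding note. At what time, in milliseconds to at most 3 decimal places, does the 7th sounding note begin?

note 7 onset = 6b = 5294.118ms

1. 0.0ms @ 0 + 441.176ms (1/2)
2. 441.176ms @ 1/2 + 441.176ms (1/2)
3. 882.353ms @ 1 + 441.176ms (1/2)
4. 1323.529ms @ 3/2 + 1323.529ms (3/2)
5. 2647.059ms @ 3 + 1323.529ms (3/2)
6. 3970.588ms @ 9/2 + 1323.529ms (3/2)
7. 5294.118ms @ 6 + 441.176ms (1/2)
8. 5735.294ms @ 13/2 + 441.176ms (1/2)
9. 6176.471ms @ 7 + 441.176ms (1/2)
10. 6617.647ms @ 15/2 + 1323.529ms (3/2)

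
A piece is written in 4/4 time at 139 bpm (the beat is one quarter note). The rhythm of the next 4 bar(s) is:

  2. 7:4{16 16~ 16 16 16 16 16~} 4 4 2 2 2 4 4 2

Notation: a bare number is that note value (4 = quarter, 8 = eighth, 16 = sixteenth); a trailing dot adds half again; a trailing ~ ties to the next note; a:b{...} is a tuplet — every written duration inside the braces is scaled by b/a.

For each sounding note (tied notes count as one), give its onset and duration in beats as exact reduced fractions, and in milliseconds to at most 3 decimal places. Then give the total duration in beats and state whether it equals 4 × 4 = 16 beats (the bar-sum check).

1) 0.0ms=0b +1294.964ms=3b
2) 1294.964ms=3b +61.665ms=1/7b
3) 1356.629ms=22/7b +123.33ms=2/7b
4) 1479.959ms=24/7b +61.665ms=1/7b
5) 1541.624ms=25/7b +61.665ms=1/7b
6) 1603.289ms=26/7b +61.665ms=1/7b
7) 1664.954ms=27/7b +493.32ms=8/7b
8) 2158.273ms=5b +431.655ms=1b
9) 2589.928ms=6b +863.309ms=2b
10) 3453.237ms=8b +863.309ms=2b
11) 4316.547ms=10b +863.309ms=2b
12) 5179.856ms=12b +431.655ms=1b
13) 5611.511ms=13b +431.655ms=1b
14) 6043.165ms=14b +863.309ms=2b
Σ=16b of 16 (139bpm 4/4) — PASS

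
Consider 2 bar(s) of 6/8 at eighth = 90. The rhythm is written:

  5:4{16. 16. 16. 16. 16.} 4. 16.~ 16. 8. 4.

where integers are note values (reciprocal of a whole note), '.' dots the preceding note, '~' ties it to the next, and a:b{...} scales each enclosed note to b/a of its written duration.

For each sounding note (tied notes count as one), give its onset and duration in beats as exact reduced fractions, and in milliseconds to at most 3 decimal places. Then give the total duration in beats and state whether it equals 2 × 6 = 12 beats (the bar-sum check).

1) 0.0ms=0b +400.0ms=3/5b
2) 400.0ms=3/5b +400.0ms=3/5b
3) 800.0ms=6/5b +400.0ms=3/5b
4) 1200.0ms=9/5b +400.0ms=3/5b
5) 1600.0ms=12/5b +400.0ms=3/5b
6) 2000.0ms=3b +2000.0ms=3b
7) 4000.0ms=6b +1000.0ms=3/2b
8) 5000.0ms=15/2b +1000.0ms=3/2b
9) 6000.0ms=9b +2000.0ms=3b
Σ=12b of 12 (90bpm 6/8) — PASS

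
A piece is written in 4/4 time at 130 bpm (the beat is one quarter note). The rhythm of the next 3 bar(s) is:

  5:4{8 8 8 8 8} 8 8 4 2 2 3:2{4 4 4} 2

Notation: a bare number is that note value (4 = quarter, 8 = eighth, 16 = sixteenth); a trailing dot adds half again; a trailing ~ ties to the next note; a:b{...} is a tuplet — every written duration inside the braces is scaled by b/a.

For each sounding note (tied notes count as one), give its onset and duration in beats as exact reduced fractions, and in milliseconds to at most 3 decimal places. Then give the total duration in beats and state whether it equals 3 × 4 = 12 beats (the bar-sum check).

1) 0.0ms=0b +184.615ms=2/5b
2) 184.615ms=2/5b +184.615ms=2/5b
3) 369.231ms=4/5b +184.615ms=2/5b
4) 553.846ms=6/5b +184.615ms=2/5b
5) 738.462ms=8/5b +184.615ms=2/5b
6) 923.077ms=2b +230.769ms=1/2b
7) 1153.846ms=5/2b +230.769ms=1/2b
8) 1384.615ms=3b +461.538ms=1b
9) 1846.154ms=4b +923.077ms=2b
10) 2769.231ms=6b +923.077ms=2b
11) 3692.308ms=8b +307.692ms=2/3b
12) 4000.0ms=26/3b +307.692ms=2/3b
13) 4307.692ms=28/3b +307.692ms=2/3b
14) 4615.385ms=10b +923.077ms=2b
Σ=12b of 12 (130bpm 4/4) — PASS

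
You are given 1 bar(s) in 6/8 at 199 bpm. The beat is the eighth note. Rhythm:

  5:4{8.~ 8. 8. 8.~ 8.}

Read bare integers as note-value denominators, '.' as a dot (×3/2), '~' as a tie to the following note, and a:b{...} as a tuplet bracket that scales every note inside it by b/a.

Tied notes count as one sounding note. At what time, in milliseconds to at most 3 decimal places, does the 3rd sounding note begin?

note 3 onset = 18/5b = 1085.427ms

1. 0.0ms @ 0 + 723.618ms (12/5)
2. 723.618ms @ 12/5 + 361.809ms (6/5)
3. 1085.427ms @ 18/5 + 723.618ms (12/5)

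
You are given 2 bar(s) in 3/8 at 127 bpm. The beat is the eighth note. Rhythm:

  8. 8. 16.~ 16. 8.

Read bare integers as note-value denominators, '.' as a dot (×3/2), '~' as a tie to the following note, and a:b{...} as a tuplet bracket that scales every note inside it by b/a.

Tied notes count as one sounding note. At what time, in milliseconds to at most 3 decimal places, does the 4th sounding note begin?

note 4 onset = 9/2b = 2125.984ms

1. 0.0ms @ 0 + 708.661ms (3/2)
2. 708.661ms @ 3/2 + 708.661ms (3/2)
3. 1417.323ms @ 3 + 708.661ms (3/2)
4. 2125.984ms @ 9/2 + 708.661ms (3/2)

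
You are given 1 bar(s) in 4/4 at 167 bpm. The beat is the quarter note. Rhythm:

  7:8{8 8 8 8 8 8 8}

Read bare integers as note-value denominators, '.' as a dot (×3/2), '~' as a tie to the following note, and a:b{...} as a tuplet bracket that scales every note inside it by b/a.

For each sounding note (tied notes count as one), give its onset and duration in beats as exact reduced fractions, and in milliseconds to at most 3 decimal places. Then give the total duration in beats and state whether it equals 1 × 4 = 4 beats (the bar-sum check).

1) 0.0ms=0b +205.304ms=4/7b
2) 205.304ms=4/7b +205.304ms=4/7b
3) 410.607ms=8/7b +205.304ms=4/7b
4) 615.911ms=12/7b +205.304ms=4/7b
5) 821.215ms=16/7b +205.304ms=4/7b
6) 1026.518ms=20/7b +205.304ms=4/7b
7) 1231.822ms=24/7b +205.304ms=4/7b
Σ=4b of 4 (167bpm 4/4) — PASS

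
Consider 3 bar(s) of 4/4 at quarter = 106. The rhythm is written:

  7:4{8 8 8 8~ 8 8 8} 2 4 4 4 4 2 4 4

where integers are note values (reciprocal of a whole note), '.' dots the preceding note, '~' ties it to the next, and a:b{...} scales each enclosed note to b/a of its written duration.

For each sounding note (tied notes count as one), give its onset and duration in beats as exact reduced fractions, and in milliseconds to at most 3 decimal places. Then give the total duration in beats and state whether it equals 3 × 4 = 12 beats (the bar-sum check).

1) 0.0ms=0b +161.725ms=2/7b
2) 161.725ms=2/7b +161.725ms=2/7b
3) 323.45ms=4/7b +161.725ms=2/7b
4) 485.175ms=6/7b +323.45ms=4/7b
5) 808.625ms=10/7b +161.725ms=2/7b
6) 970.35ms=12/7b +161.725ms=2/7b
7) 1132.075ms=2b +1132.075ms=2b
8) 2264.151ms=4b +566.038ms=1b
9) 2830.189ms=5b +566.038ms=1b
10) 3396.226ms=6b +566.038ms=1b
11) 3962.264ms=7b +566.038ms=1b
12) 4528.302ms=8b +1132.075ms=2b
13) 5660.377ms=10b +566.038ms=1b
14) 6226.415ms=11b +566.038ms=1b
Σ=12b of 12 (106bpm 4/4) — PASS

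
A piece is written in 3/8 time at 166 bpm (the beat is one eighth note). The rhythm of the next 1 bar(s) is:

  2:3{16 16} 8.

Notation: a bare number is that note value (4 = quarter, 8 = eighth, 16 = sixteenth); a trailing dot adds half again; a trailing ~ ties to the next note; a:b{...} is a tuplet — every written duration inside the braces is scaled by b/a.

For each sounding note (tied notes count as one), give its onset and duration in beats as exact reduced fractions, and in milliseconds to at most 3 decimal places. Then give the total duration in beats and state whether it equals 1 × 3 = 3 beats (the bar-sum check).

1) 0.0ms=0b +271.084ms=3/4b
2) 271.084ms=3/4b +271.084ms=3/4b
3) 542.169ms=3/2b +542.169ms=3/2b
Σ=3b of 3 (166bpm 3/8) — PASS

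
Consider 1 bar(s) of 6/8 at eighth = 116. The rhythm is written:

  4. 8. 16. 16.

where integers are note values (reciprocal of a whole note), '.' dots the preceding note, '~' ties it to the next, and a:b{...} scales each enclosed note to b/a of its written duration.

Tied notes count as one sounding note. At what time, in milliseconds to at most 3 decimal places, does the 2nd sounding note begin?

1. 0.0ms @ 0 + 1551.724ms (3)
2. 1551.724ms @ 3 + 775.862ms (3/2)
3. 2327.586ms @ 9/2 + 387.931ms (3/4)
4. 2715.517ms @ 21/4 + 387.931ms (3/4)

note 2 onset = 3b = 1551.724ms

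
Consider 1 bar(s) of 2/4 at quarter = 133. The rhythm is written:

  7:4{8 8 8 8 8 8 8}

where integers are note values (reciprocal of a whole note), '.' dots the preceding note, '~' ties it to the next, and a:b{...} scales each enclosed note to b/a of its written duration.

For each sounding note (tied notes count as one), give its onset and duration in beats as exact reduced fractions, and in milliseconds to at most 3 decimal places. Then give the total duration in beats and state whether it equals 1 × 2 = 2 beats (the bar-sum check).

1) 0.0ms=0b +128.894ms=2/7b
2) 128.894ms=2/7b +128.894ms=2/7b
3) 257.787ms=4/7b +128.894ms=2/7b
4) 386.681ms=6/7b +128.894ms=2/7b
5) 515.575ms=8/7b +128.894ms=2/7b
6) 644.468ms=10/7b +128.894ms=2/7b
7) 773.362ms=12/7b +128.894ms=2/7b
Σ=2b of 2 (133bpm 2/4) — PASS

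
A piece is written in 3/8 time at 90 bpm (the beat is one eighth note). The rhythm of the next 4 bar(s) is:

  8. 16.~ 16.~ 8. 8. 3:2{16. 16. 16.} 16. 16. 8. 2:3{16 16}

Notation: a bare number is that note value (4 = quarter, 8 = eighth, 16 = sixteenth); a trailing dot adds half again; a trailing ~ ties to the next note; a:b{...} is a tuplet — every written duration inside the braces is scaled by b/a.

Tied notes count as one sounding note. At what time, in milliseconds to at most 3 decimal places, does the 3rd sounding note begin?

note 3 onset = 9/2b = 3000.0ms

1. 0.0ms @ 0 + 1000.0ms (3/2)
2. 1000.0ms @ 3/2 + 2000.0ms (3)
3. 3000.0ms @ 9/2 + 1000.0ms (3/2)
4. 4000.0ms @ 6 + 333.333ms (1/2)
5. 4333.333ms @ 13/2 + 333.333ms (1/2)
6. 4666.667ms @ 7 + 333.333ms (1/2)
7. 5000.0ms @ 15/2 + 500.0ms (3/4)
8. 5500.0ms @ 33/4 + 500.0ms (3/4)
9. 6000.0ms @ 9 + 1000.0ms (3/2)
10. 7000.0ms @ 21/2 + 500.0ms (3/4)
11. 7500.0ms @ 45/4 + 500.0ms (3/4)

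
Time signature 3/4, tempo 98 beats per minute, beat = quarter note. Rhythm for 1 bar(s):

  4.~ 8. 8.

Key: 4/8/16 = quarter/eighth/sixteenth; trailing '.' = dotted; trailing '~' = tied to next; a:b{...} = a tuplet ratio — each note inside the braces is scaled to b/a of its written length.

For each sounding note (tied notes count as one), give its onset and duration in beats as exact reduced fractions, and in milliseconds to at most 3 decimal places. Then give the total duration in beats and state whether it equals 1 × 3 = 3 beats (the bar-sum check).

1) 0.0ms=0b +1377.551ms=9/4b
2) 1377.551ms=9/4b +459.184ms=3/4b
Σ=3b of 3 (98bpm 3/4) — PASS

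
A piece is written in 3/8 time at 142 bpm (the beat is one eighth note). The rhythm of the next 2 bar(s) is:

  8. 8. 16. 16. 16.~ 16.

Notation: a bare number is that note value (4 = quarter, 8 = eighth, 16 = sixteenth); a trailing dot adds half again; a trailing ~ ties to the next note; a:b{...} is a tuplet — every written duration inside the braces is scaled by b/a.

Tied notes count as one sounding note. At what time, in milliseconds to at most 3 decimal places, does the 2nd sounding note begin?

note 2 onset = 3/2b = 633.803ms

1. 0.0ms @ 0 + 633.803ms (3/2)
2. 633.803ms @ 3/2 + 633.803ms (3/2)
3. 1267.606ms @ 3 + 316.901ms (3/4)
4. 1584.507ms @ 15/4 + 316.901ms (3/4)
5. 1901.408ms @ 9/2 + 633.803ms (3/2)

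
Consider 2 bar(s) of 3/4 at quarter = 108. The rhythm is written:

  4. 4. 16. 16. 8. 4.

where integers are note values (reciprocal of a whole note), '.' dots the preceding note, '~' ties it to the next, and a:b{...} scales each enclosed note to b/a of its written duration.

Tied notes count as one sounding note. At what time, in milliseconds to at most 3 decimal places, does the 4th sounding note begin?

note 4 onset = 27/8b = 1875.0ms

1. 0.0ms @ 0 + 833.333ms (3/2)
2. 833.333ms @ 3/2 + 833.333ms (3/2)
3. 1666.667ms @ 3 + 208.333ms (3/8)
4. 1875.0ms @ 27/8 + 208.333ms (3/8)
5. 2083.333ms @ 15/4 + 416.667ms (3/4)
6. 2500.0ms @ 9/2 + 833.333ms (3/2)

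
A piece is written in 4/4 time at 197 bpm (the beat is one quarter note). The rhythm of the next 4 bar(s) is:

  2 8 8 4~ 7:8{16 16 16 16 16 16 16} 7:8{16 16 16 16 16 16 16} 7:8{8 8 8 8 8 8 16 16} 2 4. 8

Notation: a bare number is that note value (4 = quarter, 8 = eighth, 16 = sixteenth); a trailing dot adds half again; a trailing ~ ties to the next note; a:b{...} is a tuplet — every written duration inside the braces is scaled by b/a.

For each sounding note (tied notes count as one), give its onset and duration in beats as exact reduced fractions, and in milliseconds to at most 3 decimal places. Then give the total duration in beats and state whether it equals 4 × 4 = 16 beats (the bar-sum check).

1) 0.0ms=0b +609.137ms=2b
2) 609.137ms=2b +152.284ms=1/2b
3) 761.421ms=5/2b +152.284ms=1/2b
4) 913.706ms=3b +391.588ms=9/7b
5) 1305.294ms=30/7b +87.02ms=2/7b
6) 1392.313ms=32/7b +87.02ms=2/7b
7) 1479.333ms=34/7b +87.02ms=2/7b
8) 1566.352ms=36/7b +87.02ms=2/7b
9) 1653.372ms=38/7b +87.02ms=2/7b
10) 1740.392ms=40/7b +87.02ms=2/7b
11) 1827.411ms=6b +87.02ms=2/7b
12) 1914.431ms=44/7b +87.02ms=2/7b
13) 2001.45ms=46/7b +87.02ms=2/7b
14) 2088.47ms=48/7b +87.02ms=2/7b
15) 2175.489ms=50/7b +87.02ms=2/7b
16) 2262.509ms=52/7b +87.02ms=2/7b
17) 2349.529ms=54/7b +87.02ms=2/7b
18) 2436.548ms=8b +174.039ms=4/7b
19) 2610.587ms=60/7b +174.039ms=4/7b
20) 2784.627ms=64/7b +174.039ms=4/7b
21) 2958.666ms=68/7b +174.039ms=4/7b
22) 3132.705ms=72/7b +174.039ms=4/7b
23) 3306.744ms=76/7b +174.039ms=4/7b
24) 3480.783ms=80/7b +87.02ms=2/7b
25) 3567.803ms=82/7b +87.02ms=2/7b
26) 3654.822ms=12b +609.137ms=2b
27) 4263.959ms=14b +456.853ms=3/2b
28) 4720.812ms=31/2b +152.284ms=1/2b
Σ=16b of 16 (197bpm 4/4) — PASS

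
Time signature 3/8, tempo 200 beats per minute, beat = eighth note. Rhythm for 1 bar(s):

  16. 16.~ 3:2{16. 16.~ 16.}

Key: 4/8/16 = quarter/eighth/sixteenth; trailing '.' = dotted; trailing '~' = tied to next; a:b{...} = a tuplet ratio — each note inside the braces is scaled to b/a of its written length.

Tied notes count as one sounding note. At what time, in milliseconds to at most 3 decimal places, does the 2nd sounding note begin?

1. 0.0ms @ 0 + 225.0ms (3/4)
2. 225.0ms @ 3/4 + 375.0ms (5/4)
3. 600.0ms @ 2 + 300.0ms (1)

note 2 onset = 3/4b = 225.0ms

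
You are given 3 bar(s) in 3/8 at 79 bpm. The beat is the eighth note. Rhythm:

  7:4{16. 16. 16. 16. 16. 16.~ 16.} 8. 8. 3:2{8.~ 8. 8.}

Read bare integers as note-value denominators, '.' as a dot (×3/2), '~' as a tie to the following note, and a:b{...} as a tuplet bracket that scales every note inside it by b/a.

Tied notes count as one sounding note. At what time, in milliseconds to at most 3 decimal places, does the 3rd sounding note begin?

note 3 onset = 6/7b = 650.995ms

1. 0.0ms @ 0 + 325.497ms (3/7)
2. 325.497ms @ 3/7 + 325.497ms (3/7)
3. 650.995ms @ 6/7 + 325.497ms (3/7)
4. 976.492ms @ 9/7 + 325.497ms (3/7)
5. 1301.989ms @ 12/7 + 325.497ms (3/7)
6. 1627.486ms @ 15/7 + 650.995ms (6/7)
7. 2278.481ms @ 3 + 1139.241ms (3/2)
8. 3417.722ms @ 9/2 + 1139.241ms (3/2)
9. 4556.962ms @ 6 + 1518.987ms (2)
10. 6075.949ms @ 8 + 759.494ms (1)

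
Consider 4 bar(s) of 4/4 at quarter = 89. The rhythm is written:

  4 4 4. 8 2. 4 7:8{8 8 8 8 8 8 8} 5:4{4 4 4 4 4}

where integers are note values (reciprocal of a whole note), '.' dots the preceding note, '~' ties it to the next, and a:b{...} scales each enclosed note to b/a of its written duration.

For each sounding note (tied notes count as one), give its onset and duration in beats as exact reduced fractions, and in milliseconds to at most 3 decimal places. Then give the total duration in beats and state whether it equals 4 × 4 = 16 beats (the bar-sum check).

1) 0.0ms=0b +674.157ms=1b
2) 674.157ms=1b +674.157ms=1b
3) 1348.315ms=2b +1011.236ms=3/2b
4) 2359.551ms=7/2b +337.079ms=1/2b
5) 2696.629ms=4b +2022.472ms=3b
6) 4719.101ms=7b +674.157ms=1b
7) 5393.258ms=8b +385.233ms=4/7b
8) 5778.491ms=60/7b +385.233ms=4/7b
9) 6163.724ms=64/7b +385.233ms=4/7b
10) 6548.957ms=68/7b +385.233ms=4/7b
11) 6934.189ms=72/7b +385.233ms=4/7b
12) 7319.422ms=76/7b +385.233ms=4/7b
13) 7704.655ms=80/7b +385.233ms=4/7b
14) 8089.888ms=12b +539.326ms=4/5b
15) 8629.213ms=64/5b +539.326ms=4/5b
16) 9168.539ms=68/5b +539.326ms=4/5b
17) 9707.865ms=72/5b +539.326ms=4/5b
18) 10247.191ms=76/5b +539.326ms=4/5b
Σ=16b of 16 (89bpm 4/4) — PASS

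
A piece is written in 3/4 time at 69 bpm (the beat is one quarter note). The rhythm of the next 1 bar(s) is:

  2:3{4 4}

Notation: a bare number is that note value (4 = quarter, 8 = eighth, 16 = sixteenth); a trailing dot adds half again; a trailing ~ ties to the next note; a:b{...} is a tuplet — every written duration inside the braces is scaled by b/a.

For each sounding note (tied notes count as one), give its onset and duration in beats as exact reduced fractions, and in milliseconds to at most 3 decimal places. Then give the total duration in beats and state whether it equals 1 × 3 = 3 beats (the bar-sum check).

1) 0.0ms=0b +1304.348ms=3/2b
2) 1304.348ms=3/2b +1304.348ms=3/2b
Σ=3b of 3 (69bpm 3/4) — PASS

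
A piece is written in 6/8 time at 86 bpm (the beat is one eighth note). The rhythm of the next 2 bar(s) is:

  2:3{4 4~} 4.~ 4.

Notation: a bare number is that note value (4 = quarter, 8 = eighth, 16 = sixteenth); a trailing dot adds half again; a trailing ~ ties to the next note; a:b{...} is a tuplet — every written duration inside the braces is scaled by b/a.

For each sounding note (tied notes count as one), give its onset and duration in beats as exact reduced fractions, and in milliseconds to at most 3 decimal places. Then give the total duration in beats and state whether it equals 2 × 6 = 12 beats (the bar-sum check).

1) 0.0ms=0b +2093.023ms=3b
2) 2093.023ms=3b +6279.07ms=9b
Σ=12b of 12 (86bpm 6/8) — PASS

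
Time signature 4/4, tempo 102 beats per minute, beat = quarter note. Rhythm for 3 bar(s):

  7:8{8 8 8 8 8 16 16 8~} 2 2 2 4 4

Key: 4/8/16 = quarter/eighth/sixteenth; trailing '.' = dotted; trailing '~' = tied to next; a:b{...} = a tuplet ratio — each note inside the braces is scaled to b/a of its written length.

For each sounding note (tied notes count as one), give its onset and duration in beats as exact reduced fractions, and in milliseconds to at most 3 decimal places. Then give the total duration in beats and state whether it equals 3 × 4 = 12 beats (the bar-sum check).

1) 0.0ms=0b +336.134ms=4/7b
2) 336.134ms=4/7b +336.134ms=4/7b
3) 672.269ms=8/7b +336.134ms=4/7b
4) 1008.403ms=12/7b +336.134ms=4/7b
5) 1344.538ms=16/7b +336.134ms=4/7b
6) 1680.672ms=20/7b +168.067ms=2/7b
7) 1848.739ms=22/7b +168.067ms=2/7b
8) 2016.807ms=24/7b +1512.605ms=18/7b
9) 3529.412ms=6b +1176.471ms=2b
10) 4705.882ms=8b +1176.471ms=2b
11) 5882.353ms=10b +588.235ms=1b
12) 6470.588ms=11b +588.235ms=1b
Σ=12b of 12 (102bpm 4/4) — PASS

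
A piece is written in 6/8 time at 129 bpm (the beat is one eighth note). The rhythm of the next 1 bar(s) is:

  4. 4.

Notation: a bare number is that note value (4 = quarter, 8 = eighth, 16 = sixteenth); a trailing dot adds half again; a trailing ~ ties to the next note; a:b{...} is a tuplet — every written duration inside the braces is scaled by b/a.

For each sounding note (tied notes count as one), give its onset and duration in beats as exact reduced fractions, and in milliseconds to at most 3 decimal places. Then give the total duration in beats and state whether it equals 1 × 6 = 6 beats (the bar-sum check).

1) 0.0ms=0b +1395.349ms=3b
2) 1395.349ms=3b +1395.349ms=3b
Σ=6b of 6 (129bpm 6/8) — PASS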